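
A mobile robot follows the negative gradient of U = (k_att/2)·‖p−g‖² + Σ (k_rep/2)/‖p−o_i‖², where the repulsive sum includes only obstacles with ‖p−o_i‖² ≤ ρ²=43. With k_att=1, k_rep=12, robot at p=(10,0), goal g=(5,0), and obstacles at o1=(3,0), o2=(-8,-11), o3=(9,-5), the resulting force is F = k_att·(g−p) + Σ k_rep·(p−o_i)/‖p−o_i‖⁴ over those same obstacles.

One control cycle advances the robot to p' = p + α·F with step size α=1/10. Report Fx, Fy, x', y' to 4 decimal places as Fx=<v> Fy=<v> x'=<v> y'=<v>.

Fx=-4.9822 Fy=0.0888 x'=9.5018 y'=0.0089

F_att = 1·(g−p) = 1·(-5,0) = (-5.0000,0.0000)
o1: d²=49 > ρ²=43 → inactive
o2: d²=445 > ρ²=43 → inactive
o3: d²=26 ≤ ρ²=43; F_rep = 12·(1,5)/26² = (0.0178,0.0888)
F = F_att + ΣF_rep = (-4.9822,0.0888)
p' = p + 1/10·F = (9.5018,0.0089)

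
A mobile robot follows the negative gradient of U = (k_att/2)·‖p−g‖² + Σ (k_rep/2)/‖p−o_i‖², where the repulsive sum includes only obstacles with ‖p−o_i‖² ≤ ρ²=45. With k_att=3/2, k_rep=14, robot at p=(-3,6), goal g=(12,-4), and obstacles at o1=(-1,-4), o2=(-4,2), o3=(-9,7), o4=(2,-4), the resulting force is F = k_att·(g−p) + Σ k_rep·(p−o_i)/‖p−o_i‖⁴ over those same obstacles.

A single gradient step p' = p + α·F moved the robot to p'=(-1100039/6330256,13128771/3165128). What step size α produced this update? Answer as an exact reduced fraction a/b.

F_att = 3/2·(g−p) = 3/2·(15,-10) = (22.5000,-15.0000)
o1: d²=104 > ρ²=45 → inactive
o2: d²=17 ≤ ρ²=45; F_rep = 14·(1,4)/17² = (0.0484,0.1938)
o3: d²=37 ≤ ρ²=45; F_rep = 14·(6,-1)/37² = (0.0614,-0.0102)
o4: d²=125 > ρ²=45 → inactive
F = F_att + ΣF_rep = (22.6098,-14.8165)
Δp = p'−p = (2.8262,-1.8521); α = Δx/Fx = (17890729/6330256) / (17890729/791282) = 1/8
check: Δy/Fy = (-5861997/3165128) / (-5861997/395641) = 1/8 ✓

α = 1/8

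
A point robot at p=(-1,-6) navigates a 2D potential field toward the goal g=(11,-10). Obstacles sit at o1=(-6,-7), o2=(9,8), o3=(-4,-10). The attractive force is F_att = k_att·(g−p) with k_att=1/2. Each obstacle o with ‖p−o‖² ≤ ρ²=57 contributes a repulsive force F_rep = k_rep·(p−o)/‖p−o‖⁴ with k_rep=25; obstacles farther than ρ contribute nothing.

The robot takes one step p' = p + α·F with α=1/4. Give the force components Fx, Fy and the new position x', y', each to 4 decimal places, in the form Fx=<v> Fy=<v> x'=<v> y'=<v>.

Fx=6.3049 Fy=-1.8030 x'=0.5762 y'=-6.4508

F_att = 1/2·(g−p) = 1/2·(12,-4) = (6.0000,-2.0000)
o1: d²=26 ≤ ρ²=57; F_rep = 25·(5,1)/26² = (0.1849,0.0370)
o2: d²=296 > ρ²=57 → inactive
o3: d²=25 ≤ ρ²=57; F_rep = 25·(3,4)/25² = (0.1200,0.1600)
F = F_att + ΣF_rep = (6.3049,-1.8030)
p' = p + 1/4·F = (0.5762,-6.4508)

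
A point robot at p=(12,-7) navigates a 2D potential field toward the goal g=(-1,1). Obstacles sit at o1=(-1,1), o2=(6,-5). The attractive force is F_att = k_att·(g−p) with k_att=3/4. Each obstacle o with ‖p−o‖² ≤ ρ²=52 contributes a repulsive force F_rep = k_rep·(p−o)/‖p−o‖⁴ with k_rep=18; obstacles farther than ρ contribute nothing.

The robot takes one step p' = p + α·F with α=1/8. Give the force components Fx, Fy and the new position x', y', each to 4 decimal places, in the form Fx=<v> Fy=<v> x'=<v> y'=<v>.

F_att = 3/4·(g−p) = 3/4·(-13,8) = (-9.7500,6.0000)
o1: d²=233 > ρ²=52 → inactive
o2: d²=40 ≤ ρ²=52; F_rep = 18·(6,-2)/40² = (0.0675,-0.0225)
F = F_att + ΣF_rep = (-9.6825,5.9775)
p' = p + 1/8·F = (10.7897,-6.2528)

Fx=-9.6825 Fy=5.9775 x'=10.7897 y'=-6.2528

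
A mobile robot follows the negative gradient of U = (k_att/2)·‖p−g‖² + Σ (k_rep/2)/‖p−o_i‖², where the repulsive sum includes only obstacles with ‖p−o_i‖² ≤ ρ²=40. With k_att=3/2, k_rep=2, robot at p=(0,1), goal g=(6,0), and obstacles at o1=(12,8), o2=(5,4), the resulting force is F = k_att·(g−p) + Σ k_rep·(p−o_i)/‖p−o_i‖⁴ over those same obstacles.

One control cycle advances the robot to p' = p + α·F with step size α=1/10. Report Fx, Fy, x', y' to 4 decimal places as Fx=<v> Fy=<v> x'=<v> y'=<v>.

F_att = 3/2·(g−p) = 3/2·(6,-1) = (9.0000,-1.5000)
o1: d²=193 > ρ²=40 → inactive
o2: d²=34 ≤ ρ²=40; F_rep = 2·(-5,-3)/34² = (-0.0087,-0.0052)
F = F_att + ΣF_rep = (8.9913,-1.5052)
p' = p + 1/10·F = (0.8991,0.8495)

Fx=8.9913 Fy=-1.5052 x'=0.8991 y'=0.8495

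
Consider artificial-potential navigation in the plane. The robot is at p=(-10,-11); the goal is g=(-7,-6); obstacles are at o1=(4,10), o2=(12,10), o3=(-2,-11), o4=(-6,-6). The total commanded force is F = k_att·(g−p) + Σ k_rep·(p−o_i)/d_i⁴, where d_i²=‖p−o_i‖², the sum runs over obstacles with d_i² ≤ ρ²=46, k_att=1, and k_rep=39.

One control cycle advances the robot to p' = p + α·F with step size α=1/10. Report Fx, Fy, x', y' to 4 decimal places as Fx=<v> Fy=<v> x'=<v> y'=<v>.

Fx=2.9072 Fy=4.8840 x'=-9.7093 y'=-10.5116

F_att = 1·(g−p) = 1·(3,5) = (3.0000,5.0000)
o1: d²=637 > ρ²=46 → inactive
o2: d²=925 > ρ²=46 → inactive
o3: d²=64 > ρ²=46 → inactive
o4: d²=41 ≤ ρ²=46; F_rep = 39·(-4,-5)/41² = (-0.0928,-0.1160)
F = F_att + ΣF_rep = (2.9072,4.8840)
p' = p + 1/10·F = (-9.7093,-10.5116)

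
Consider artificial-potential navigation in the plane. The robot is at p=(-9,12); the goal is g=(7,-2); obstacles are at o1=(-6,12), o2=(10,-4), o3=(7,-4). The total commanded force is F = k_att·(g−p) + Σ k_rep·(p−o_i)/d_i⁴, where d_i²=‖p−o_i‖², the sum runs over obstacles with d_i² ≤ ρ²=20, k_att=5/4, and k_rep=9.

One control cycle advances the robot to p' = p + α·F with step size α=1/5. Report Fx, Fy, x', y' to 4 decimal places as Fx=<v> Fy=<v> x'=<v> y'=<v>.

Fx=19.6667 Fy=-17.5000 x'=-5.0667 y'=8.5000

F_att = 5/4·(g−p) = 5/4·(16,-14) = (20.0000,-17.5000)
o1: d²=9 ≤ ρ²=20; F_rep = 9·(-3,0)/9² = (-0.3333,0.0000)
o2: d²=617 > ρ²=20 → inactive
o3: d²=512 > ρ²=20 → inactive
F = F_att + ΣF_rep = (19.6667,-17.5000)
p' = p + 1/5·F = (-5.0667,8.5000)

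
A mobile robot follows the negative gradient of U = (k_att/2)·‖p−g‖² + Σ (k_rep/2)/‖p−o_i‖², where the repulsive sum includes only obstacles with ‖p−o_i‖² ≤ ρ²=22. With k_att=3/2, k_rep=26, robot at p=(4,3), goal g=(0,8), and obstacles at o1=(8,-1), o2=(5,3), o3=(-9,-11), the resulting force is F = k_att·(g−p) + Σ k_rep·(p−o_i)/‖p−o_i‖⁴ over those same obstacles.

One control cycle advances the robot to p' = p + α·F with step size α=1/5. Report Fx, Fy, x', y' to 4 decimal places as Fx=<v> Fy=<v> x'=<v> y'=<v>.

F_att = 3/2·(g−p) = 3/2·(-4,5) = (-6.0000,7.5000)
o1: d²=32 > ρ²=22 → inactive
o2: d²=1 ≤ ρ²=22; F_rep = 26·(-1,0)/1² = (-26.0000,0.0000)
o3: d²=365 > ρ²=22 → inactive
F = F_att + ΣF_rep = (-32.0000,7.5000)
p' = p + 1/5·F = (-2.4000,4.5000)

Fx=-32.0000 Fy=7.5000 x'=-2.4000 y'=4.5000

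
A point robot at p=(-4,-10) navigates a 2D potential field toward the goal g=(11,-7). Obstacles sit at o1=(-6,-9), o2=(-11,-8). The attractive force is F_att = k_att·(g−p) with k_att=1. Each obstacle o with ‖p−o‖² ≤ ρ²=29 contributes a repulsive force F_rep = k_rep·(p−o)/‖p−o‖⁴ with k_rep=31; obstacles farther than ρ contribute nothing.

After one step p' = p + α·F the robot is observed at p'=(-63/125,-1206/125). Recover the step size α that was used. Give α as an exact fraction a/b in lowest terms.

α = 1/5

F_att = 1·(g−p) = 1·(15,3) = (15.0000,3.0000)
o1: d²=5 ≤ ρ²=29; F_rep = 31·(2,-1)/5² = (2.4800,-1.2400)
o2: d²=53 > ρ²=29 → inactive
F = F_att + ΣF_rep = (17.4800,1.7600)
Δp = p'−p = (3.4960,0.3520); α = Δx/Fx = (437/125) / (437/25) = 1/5
check: Δy/Fy = (44/125) / (44/25) = 1/5 ✓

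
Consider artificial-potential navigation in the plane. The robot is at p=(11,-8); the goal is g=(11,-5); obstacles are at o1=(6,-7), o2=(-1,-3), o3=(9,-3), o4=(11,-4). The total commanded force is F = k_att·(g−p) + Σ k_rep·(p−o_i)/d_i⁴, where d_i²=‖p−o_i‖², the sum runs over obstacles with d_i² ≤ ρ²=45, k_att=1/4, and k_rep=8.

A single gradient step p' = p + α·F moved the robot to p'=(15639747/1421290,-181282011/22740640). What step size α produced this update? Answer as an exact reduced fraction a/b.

F_att = 1/4·(g−p) = 1/4·(0,3) = (0.0000,0.7500)
o1: d²=26 ≤ ρ²=45; F_rep = 8·(5,-1)/26² = (0.0592,-0.0118)
o2: d²=169 > ρ²=45 → inactive
o3: d²=29 ≤ ρ²=45; F_rep = 8·(2,-5)/29² = (0.0190,-0.0476)
o4: d²=16 ≤ ρ²=45; F_rep = 8·(0,-4)/16² = (0.0000,-0.1250)
F = F_att + ΣF_rep = (0.0782,0.5656)
Δp = p'−p = (0.0039,0.0283); α = Δx/Fx = (5557/1421290) / (11114/142129) = 1/20
check: Δy/Fy = (643109/22740640) / (643109/1137032) = 1/20 ✓

α = 1/20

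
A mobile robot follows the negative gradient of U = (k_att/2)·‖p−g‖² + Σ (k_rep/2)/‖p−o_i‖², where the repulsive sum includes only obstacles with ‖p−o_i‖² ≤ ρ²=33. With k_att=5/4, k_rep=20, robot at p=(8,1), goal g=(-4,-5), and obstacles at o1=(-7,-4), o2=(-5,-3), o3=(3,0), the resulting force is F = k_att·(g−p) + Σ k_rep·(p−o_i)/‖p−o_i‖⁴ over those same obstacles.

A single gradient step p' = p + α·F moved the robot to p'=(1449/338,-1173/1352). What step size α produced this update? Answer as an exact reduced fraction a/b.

α = 1/4

F_att = 5/4·(g−p) = 5/4·(-12,-6) = (-15.0000,-7.5000)
o1: d²=250 > ρ²=33 → inactive
o2: d²=185 > ρ²=33 → inactive
o3: d²=26 ≤ ρ²=33; F_rep = 20·(5,1)/26² = (0.1479,0.0296)
F = F_att + ΣF_rep = (-14.8521,-7.4704)
Δp = p'−p = (-3.7130,-1.8676); α = Δx/Fx = (-1255/338) / (-2510/169) = 1/4
check: Δy/Fy = (-2525/1352) / (-2525/338) = 1/4 ✓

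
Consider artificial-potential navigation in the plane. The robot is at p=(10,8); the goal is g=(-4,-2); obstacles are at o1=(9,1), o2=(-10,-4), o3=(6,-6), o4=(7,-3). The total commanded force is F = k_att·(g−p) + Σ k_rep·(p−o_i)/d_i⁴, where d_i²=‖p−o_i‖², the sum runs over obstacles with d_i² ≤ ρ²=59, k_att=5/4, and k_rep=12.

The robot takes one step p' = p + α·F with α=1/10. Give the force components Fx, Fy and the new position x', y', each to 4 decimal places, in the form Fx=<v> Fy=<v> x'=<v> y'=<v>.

F_att = 5/4·(g−p) = 5/4·(-14,-10) = (-17.5000,-12.5000)
o1: d²=50 ≤ ρ²=59; F_rep = 12·(1,7)/50² = (0.0048,0.0336)
o2: d²=544 > ρ²=59 → inactive
o3: d²=212 > ρ²=59 → inactive
o4: d²=130 > ρ²=59 → inactive
F = F_att + ΣF_rep = (-17.4952,-12.4664)
p' = p + 1/10·F = (8.2505,6.7534)

Fx=-17.4952 Fy=-12.4664 x'=8.2505 y'=6.7534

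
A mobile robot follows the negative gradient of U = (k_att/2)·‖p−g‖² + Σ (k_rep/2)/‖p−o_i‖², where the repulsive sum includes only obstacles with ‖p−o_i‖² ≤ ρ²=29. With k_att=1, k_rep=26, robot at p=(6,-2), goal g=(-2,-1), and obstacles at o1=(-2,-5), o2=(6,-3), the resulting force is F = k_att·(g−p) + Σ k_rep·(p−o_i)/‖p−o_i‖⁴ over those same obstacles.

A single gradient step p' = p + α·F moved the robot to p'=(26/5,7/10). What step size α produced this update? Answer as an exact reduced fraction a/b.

F_att = 1·(g−p) = 1·(-8,1) = (-8.0000,1.0000)
o1: d²=73 > ρ²=29 → inactive
o2: d²=1 ≤ ρ²=29; F_rep = 26·(0,1)/1² = (0.0000,26.0000)
F = F_att + ΣF_rep = (-8.0000,27.0000)
Δp = p'−p = (-0.8000,2.7000); α = Δx/Fx = (-4/5) / (-8) = 1/10
check: Δy/Fy = (27/10) / (27) = 1/10 ✓

α = 1/10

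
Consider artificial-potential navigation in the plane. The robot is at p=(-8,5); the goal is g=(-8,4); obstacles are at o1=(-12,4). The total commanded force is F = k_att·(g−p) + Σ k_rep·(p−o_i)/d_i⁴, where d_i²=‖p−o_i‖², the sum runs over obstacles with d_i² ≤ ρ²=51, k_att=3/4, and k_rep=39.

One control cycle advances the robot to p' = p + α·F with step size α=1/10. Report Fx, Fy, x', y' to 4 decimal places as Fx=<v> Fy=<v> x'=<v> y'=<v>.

Fx=0.5398 Fy=-0.6151 x'=-7.9460 y'=4.9385

F_att = 3/4·(g−p) = 3/4·(0,-1) = (0.0000,-0.7500)
o1: d²=17 ≤ ρ²=51; F_rep = 39·(4,1)/17² = (0.5398,0.1349)
F = F_att + ΣF_rep = (0.5398,-0.6151)
p' = p + 1/10·F = (-7.9460,4.9385)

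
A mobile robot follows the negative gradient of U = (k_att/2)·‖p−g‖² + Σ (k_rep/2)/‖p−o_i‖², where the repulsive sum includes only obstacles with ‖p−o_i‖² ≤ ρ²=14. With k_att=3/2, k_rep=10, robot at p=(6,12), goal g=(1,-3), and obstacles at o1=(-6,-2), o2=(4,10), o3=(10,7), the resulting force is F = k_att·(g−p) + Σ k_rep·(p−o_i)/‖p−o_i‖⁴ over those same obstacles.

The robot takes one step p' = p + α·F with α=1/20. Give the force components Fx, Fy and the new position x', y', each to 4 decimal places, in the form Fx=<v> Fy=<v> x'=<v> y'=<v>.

F_att = 3/2·(g−p) = 3/2·(-5,-15) = (-7.5000,-22.5000)
o1: d²=340 > ρ²=14 → inactive
o2: d²=8 ≤ ρ²=14; F_rep = 10·(2,2)/8² = (0.3125,0.3125)
o3: d²=41 > ρ²=14 → inactive
F = F_att + ΣF_rep = (-7.1875,-22.1875)
p' = p + 1/20·F = (5.6406,10.8906)

Fx=-7.1875 Fy=-22.1875 x'=5.6406 y'=10.8906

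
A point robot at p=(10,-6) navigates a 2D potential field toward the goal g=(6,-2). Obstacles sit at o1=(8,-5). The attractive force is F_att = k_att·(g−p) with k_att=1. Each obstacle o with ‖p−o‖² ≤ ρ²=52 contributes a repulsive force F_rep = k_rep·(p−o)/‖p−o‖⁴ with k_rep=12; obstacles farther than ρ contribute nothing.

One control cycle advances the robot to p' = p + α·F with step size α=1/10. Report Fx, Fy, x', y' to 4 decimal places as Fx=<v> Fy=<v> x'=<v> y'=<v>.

F_att = 1·(g−p) = 1·(-4,4) = (-4.0000,4.0000)
o1: d²=5 ≤ ρ²=52; F_rep = 12·(2,-1)/5² = (0.9600,-0.4800)
F = F_att + ΣF_rep = (-3.0400,3.5200)
p' = p + 1/10·F = (9.6960,-5.6480)

Fx=-3.0400 Fy=3.5200 x'=9.6960 y'=-5.6480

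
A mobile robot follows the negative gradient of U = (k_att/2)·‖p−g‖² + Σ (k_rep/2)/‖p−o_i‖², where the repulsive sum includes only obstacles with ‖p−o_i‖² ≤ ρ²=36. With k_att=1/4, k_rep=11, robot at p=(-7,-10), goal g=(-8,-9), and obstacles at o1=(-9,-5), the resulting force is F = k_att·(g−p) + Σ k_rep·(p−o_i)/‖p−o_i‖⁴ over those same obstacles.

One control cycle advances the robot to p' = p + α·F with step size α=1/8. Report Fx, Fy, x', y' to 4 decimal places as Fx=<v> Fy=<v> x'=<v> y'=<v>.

Fx=-0.2238 Fy=0.1846 x'=-7.0280 y'=-9.9769

F_att = 1/4·(g−p) = 1/4·(-1,1) = (-0.2500,0.2500)
o1: d²=29 ≤ ρ²=36; F_rep = 11·(2,-5)/29² = (0.0262,-0.0654)
F = F_att + ΣF_rep = (-0.2238,0.1846)
p' = p + 1/8·F = (-7.0280,-9.9769)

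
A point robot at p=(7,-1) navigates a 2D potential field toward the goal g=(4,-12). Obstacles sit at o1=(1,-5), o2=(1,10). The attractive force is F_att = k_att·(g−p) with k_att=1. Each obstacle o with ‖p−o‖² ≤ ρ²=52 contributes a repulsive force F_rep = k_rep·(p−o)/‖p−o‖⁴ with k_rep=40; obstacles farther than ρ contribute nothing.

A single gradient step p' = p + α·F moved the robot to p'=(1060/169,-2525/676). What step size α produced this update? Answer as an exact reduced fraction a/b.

α = 1/4

F_att = 1·(g−p) = 1·(-3,-11) = (-3.0000,-11.0000)
o1: d²=52 ≤ ρ²=52; F_rep = 40·(6,4)/52² = (0.0888,0.0592)
o2: d²=157 > ρ²=52 → inactive
F = F_att + ΣF_rep = (-2.9112,-10.9408)
Δp = p'−p = (-0.7278,-2.7352); α = Δx/Fx = (-123/169) / (-492/169) = 1/4
check: Δy/Fy = (-1849/676) / (-1849/169) = 1/4 ✓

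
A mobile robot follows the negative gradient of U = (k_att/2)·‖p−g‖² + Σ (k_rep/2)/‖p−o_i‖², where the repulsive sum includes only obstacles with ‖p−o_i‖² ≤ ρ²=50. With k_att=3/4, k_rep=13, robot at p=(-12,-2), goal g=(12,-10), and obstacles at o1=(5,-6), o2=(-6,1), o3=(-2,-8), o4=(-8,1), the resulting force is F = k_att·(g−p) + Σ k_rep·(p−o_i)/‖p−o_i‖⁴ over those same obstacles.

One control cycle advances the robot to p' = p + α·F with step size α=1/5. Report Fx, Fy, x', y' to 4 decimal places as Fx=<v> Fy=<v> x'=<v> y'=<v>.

F_att = 3/4·(g−p) = 3/4·(24,-8) = (18.0000,-6.0000)
o1: d²=305 > ρ²=50 → inactive
o2: d²=45 ≤ ρ²=50; F_rep = 13·(-6,-3)/45² = (-0.0385,-0.0193)
o3: d²=136 > ρ²=50 → inactive
o4: d²=25 ≤ ρ²=50; F_rep = 13·(-4,-3)/25² = (-0.0832,-0.0624)
F = F_att + ΣF_rep = (17.8783,-6.0817)
p' = p + 1/5·F = (-8.4243,-3.2163)

Fx=17.8783 Fy=-6.0817 x'=-8.4243 y'=-3.2163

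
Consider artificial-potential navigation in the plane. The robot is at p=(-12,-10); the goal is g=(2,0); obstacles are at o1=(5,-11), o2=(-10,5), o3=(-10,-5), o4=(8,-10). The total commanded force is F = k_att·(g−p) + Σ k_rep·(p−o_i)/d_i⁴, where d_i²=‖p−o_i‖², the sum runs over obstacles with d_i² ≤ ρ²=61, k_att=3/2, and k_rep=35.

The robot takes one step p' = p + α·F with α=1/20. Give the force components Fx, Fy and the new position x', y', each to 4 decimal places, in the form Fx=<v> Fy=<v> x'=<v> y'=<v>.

F_att = 3/2·(g−p) = 3/2·(14,10) = (21.0000,15.0000)
o1: d²=290 > ρ²=61 → inactive
o2: d²=229 > ρ²=61 → inactive
o3: d²=29 ≤ ρ²=61; F_rep = 35·(-2,-5)/29² = (-0.0832,-0.2081)
o4: d²=400 > ρ²=61 → inactive
F = F_att + ΣF_rep = (20.9168,14.7919)
p' = p + 1/20·F = (-10.9542,-9.2604)

Fx=20.9168 Fy=14.7919 x'=-10.9542 y'=-9.2604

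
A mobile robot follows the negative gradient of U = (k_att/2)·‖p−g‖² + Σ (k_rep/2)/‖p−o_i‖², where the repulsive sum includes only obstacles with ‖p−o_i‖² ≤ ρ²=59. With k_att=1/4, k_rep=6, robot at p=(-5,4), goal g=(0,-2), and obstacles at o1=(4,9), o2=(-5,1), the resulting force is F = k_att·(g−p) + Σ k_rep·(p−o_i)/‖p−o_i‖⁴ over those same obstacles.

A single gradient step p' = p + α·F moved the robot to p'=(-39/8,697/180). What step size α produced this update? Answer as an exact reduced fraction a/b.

α = 1/10

F_att = 1/4·(g−p) = 1/4·(5,-6) = (1.2500,-1.5000)
o1: d²=106 > ρ²=59 → inactive
o2: d²=9 ≤ ρ²=59; F_rep = 6·(0,3)/9² = (0.0000,0.2222)
F = F_att + ΣF_rep = (1.2500,-1.2778)
Δp = p'−p = (0.1250,-0.1278); α = Δx/Fx = (1/8) / (5/4) = 1/10
check: Δy/Fy = (-23/180) / (-23/18) = 1/10 ✓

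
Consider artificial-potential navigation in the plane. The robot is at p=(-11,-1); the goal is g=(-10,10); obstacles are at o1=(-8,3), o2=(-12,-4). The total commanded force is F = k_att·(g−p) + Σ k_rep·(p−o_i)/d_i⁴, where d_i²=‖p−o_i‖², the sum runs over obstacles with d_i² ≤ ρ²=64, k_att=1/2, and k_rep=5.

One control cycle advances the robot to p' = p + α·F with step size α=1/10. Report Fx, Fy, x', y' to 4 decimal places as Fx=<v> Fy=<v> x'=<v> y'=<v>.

F_att = 1/2·(g−p) = 1/2·(1,11) = (0.5000,5.5000)
o1: d²=25 ≤ ρ²=64; F_rep = 5·(-3,-4)/25² = (-0.0240,-0.0320)
o2: d²=10 ≤ ρ²=64; F_rep = 5·(1,3)/10² = (0.0500,0.1500)
F = F_att + ΣF_rep = (0.5260,5.6180)
p' = p + 1/10·F = (-10.9474,-0.4382)

Fx=0.5260 Fy=5.6180 x'=-10.9474 y'=-0.4382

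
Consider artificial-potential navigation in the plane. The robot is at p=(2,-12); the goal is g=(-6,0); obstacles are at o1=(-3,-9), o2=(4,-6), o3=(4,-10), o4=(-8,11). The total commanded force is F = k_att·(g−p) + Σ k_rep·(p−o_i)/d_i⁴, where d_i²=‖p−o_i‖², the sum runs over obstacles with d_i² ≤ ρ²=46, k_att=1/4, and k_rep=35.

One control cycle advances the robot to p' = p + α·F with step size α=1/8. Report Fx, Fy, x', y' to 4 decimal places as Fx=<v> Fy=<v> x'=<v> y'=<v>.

Fx=-2.9861 Fy=1.6842 x'=1.6267 y'=-11.7895

F_att = 1/4·(g−p) = 1/4·(-8,12) = (-2.0000,3.0000)
o1: d²=34 ≤ ρ²=46; F_rep = 35·(5,-3)/34² = (0.1514,-0.0908)
o2: d²=40 ≤ ρ²=46; F_rep = 35·(-2,-6)/40² = (-0.0437,-0.1313)
o3: d²=8 ≤ ρ²=46; F_rep = 35·(-2,-2)/8² = (-1.0938,-1.0938)
o4: d²=629 > ρ²=46 → inactive
F = F_att + ΣF_rep = (-2.9861,1.6842)
p' = p + 1/8·F = (1.6267,-11.7895)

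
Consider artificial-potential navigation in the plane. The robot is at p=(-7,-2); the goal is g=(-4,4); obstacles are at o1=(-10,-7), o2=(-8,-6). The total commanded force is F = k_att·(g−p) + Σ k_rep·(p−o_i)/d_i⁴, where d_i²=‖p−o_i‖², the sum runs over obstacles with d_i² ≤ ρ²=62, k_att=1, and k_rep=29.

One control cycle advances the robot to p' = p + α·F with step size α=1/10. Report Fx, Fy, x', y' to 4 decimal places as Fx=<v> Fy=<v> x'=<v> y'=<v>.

F_att = 1·(g−p) = 1·(3,6) = (3.0000,6.0000)
o1: d²=34 ≤ ρ²=62; F_rep = 29·(3,5)/34² = (0.0753,0.1254)
o2: d²=17 ≤ ρ²=62; F_rep = 29·(1,4)/17² = (0.1003,0.4014)
F = F_att + ΣF_rep = (3.1756,6.5268)
p' = p + 1/10·F = (-6.6824,-1.3473)

Fx=3.1756 Fy=6.5268 x'=-6.6824 y'=-1.3473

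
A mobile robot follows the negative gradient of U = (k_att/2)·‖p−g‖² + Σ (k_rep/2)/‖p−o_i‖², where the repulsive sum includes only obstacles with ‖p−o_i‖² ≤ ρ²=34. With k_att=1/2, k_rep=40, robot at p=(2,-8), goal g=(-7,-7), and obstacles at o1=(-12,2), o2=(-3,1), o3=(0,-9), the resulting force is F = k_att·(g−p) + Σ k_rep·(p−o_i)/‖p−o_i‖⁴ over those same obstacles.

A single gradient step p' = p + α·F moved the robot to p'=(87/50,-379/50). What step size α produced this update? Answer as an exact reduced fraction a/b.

F_att = 1/2·(g−p) = 1/2·(-9,1) = (-4.5000,0.5000)
o1: d²=296 > ρ²=34 → inactive
o2: d²=106 > ρ²=34 → inactive
o3: d²=5 ≤ ρ²=34; F_rep = 40·(2,1)/5² = (3.2000,1.6000)
F = F_att + ΣF_rep = (-1.3000,2.1000)
Δp = p'−p = (-0.2600,0.4200); α = Δx/Fx = (-13/50) / (-13/10) = 1/5
check: Δy/Fy = (21/50) / (21/10) = 1/5 ✓

α = 1/5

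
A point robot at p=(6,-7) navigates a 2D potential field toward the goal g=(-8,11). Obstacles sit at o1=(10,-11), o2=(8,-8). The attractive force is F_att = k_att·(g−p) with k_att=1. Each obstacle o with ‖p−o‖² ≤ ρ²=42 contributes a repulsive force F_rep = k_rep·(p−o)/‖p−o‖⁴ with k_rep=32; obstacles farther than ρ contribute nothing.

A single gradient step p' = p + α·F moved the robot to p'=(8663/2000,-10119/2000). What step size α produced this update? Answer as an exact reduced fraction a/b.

α = 1/10

F_att = 1·(g−p) = 1·(-14,18) = (-14.0000,18.0000)
o1: d²=32 ≤ ρ²=42; F_rep = 32·(-4,4)/32² = (-0.1250,0.1250)
o2: d²=5 ≤ ρ²=42; F_rep = 32·(-2,1)/5² = (-2.5600,1.2800)
F = F_att + ΣF_rep = (-16.6850,19.4050)
Δp = p'−p = (-1.6685,1.9405); α = Δx/Fx = (-3337/2000) / (-3337/200) = 1/10
check: Δy/Fy = (3881/2000) / (3881/200) = 1/10 ✓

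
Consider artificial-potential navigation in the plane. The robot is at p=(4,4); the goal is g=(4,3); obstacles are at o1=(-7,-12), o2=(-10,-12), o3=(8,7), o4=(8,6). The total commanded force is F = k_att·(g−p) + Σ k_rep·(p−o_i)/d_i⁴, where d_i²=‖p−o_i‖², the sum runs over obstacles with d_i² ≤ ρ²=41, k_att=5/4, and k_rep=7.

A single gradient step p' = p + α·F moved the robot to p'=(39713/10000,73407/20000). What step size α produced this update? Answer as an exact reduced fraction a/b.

F_att = 5/4·(g−p) = 5/4·(0,-1) = (0.0000,-1.2500)
o1: d²=377 > ρ²=41 → inactive
o2: d²=452 > ρ²=41 → inactive
o3: d²=25 ≤ ρ²=41; F_rep = 7·(-4,-3)/25² = (-0.0448,-0.0336)
o4: d²=20 ≤ ρ²=41; F_rep = 7·(-4,-2)/20² = (-0.0700,-0.0350)
F = F_att + ΣF_rep = (-0.1148,-1.3186)
Δp = p'−p = (-0.0287,-0.3296); α = Δx/Fx = (-287/10000) / (-287/2500) = 1/4
check: Δy/Fy = (-6593/20000) / (-6593/5000) = 1/4 ✓

α = 1/4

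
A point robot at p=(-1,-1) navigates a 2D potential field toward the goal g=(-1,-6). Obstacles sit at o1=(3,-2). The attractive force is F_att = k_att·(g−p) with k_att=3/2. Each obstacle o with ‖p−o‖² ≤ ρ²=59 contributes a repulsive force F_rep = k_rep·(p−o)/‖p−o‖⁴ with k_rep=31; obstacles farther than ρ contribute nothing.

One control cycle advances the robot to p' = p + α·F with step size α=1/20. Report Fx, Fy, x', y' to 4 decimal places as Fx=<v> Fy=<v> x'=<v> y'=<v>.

F_att = 3/2·(g−p) = 3/2·(0,-5) = (0.0000,-7.5000)
o1: d²=17 ≤ ρ²=59; F_rep = 31·(-4,1)/17² = (-0.4291,0.1073)
F = F_att + ΣF_rep = (-0.4291,-7.3927)
p' = p + 1/20·F = (-1.0215,-1.3696)

Fx=-0.4291 Fy=-7.3927 x'=-1.0215 y'=-1.3696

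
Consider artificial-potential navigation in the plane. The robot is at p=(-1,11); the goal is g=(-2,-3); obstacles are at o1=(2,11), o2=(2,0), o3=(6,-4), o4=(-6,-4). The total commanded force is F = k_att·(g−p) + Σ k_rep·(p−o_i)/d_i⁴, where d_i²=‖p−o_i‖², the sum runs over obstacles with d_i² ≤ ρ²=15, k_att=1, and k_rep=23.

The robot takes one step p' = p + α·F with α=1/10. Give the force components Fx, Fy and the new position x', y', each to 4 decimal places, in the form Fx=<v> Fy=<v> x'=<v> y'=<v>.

Fx=-1.8519 Fy=-14.0000 x'=-1.1852 y'=9.6000

F_att = 1·(g−p) = 1·(-1,-14) = (-1.0000,-14.0000)
o1: d²=9 ≤ ρ²=15; F_rep = 23·(-3,0)/9² = (-0.8519,0.0000)
o2: d²=130 > ρ²=15 → inactive
o3: d²=274 > ρ²=15 → inactive
o4: d²=250 > ρ²=15 → inactive
F = F_att + ΣF_rep = (-1.8519,-14.0000)
p' = p + 1/10·F = (-1.1852,9.6000)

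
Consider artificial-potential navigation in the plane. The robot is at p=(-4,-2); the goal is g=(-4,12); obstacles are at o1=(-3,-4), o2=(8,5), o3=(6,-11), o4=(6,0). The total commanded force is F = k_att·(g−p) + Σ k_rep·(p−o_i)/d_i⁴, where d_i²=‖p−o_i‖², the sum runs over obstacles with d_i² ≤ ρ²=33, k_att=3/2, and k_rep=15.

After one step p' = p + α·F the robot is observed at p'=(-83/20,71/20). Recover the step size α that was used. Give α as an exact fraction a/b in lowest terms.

α = 1/4

F_att = 3/2·(g−p) = 3/2·(0,14) = (0.0000,21.0000)
o1: d²=5 ≤ ρ²=33; F_rep = 15·(-1,2)/5² = (-0.6000,1.2000)
o2: d²=193 > ρ²=33 → inactive
o3: d²=181 > ρ²=33 → inactive
o4: d²=104 > ρ²=33 → inactive
F = F_att + ΣF_rep = (-0.6000,22.2000)
Δp = p'−p = (-0.1500,5.5500); α = Δx/Fx = (-3/20) / (-3/5) = 1/4
check: Δy/Fy = (111/20) / (111/5) = 1/4 ✓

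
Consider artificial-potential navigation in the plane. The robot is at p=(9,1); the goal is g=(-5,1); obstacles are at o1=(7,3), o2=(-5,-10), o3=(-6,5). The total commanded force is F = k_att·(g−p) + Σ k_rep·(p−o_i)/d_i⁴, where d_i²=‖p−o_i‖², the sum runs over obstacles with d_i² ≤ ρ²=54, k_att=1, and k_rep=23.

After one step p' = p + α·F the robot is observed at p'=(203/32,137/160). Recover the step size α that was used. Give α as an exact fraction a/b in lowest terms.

F_att = 1·(g−p) = 1·(-14,0) = (-14.0000,0.0000)
o1: d²=8 ≤ ρ²=54; F_rep = 23·(2,-2)/8² = (0.7188,-0.7188)
o2: d²=317 > ρ²=54 → inactive
o3: d²=241 > ρ²=54 → inactive
F = F_att + ΣF_rep = (-13.2812,-0.7188)
Δp = p'−p = (-2.6562,-0.1437); α = Δx/Fx = (-85/32) / (-425/32) = 1/5
check: Δy/Fy = (-23/160) / (-23/32) = 1/5 ✓

α = 1/5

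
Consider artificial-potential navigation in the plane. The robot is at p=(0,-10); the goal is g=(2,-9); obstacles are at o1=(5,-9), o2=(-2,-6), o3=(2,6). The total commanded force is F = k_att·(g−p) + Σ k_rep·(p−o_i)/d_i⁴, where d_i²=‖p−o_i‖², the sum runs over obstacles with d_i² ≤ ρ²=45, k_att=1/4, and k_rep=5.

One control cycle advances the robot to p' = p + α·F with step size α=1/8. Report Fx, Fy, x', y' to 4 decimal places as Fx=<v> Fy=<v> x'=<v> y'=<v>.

Fx=0.4880 Fy=0.1926 x'=0.0610 y'=-9.9759

F_att = 1/4·(g−p) = 1/4·(2,1) = (0.5000,0.2500)
o1: d²=26 ≤ ρ²=45; F_rep = 5·(-5,-1)/26² = (-0.0370,-0.0074)
o2: d²=20 ≤ ρ²=45; F_rep = 5·(2,-4)/20² = (0.0250,-0.0500)
o3: d²=260 > ρ²=45 → inactive
F = F_att + ΣF_rep = (0.4880,0.1926)
p' = p + 1/8·F = (0.0610,-9.9759)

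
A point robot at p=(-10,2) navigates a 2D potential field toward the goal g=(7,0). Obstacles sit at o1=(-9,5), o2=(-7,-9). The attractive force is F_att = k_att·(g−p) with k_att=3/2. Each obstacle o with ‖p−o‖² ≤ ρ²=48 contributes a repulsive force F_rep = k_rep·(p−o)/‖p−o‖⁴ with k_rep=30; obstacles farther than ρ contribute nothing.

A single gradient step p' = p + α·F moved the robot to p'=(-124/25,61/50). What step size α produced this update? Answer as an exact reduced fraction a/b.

F_att = 3/2·(g−p) = 3/2·(17,-2) = (25.5000,-3.0000)
o1: d²=10 ≤ ρ²=48; F_rep = 30·(-1,-3)/10² = (-0.3000,-0.9000)
o2: d²=130 > ρ²=48 → inactive
F = F_att + ΣF_rep = (25.2000,-3.9000)
Δp = p'−p = (5.0400,-0.7800); α = Δx/Fx = (126/25) / (126/5) = 1/5
check: Δy/Fy = (-39/50) / (-39/10) = 1/5 ✓

α = 1/5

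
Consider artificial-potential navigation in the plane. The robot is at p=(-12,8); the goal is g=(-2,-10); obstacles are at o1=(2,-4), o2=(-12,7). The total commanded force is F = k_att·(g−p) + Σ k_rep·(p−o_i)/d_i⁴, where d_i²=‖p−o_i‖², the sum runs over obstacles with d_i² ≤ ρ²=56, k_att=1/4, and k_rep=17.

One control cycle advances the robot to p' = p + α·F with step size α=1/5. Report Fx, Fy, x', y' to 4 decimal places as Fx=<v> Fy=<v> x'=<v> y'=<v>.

F_att = 1/4·(g−p) = 1/4·(10,-18) = (2.5000,-4.5000)
o1: d²=340 > ρ²=56 → inactive
o2: d²=1 ≤ ρ²=56; F_rep = 17·(0,1)/1² = (0.0000,17.0000)
F = F_att + ΣF_rep = (2.5000,12.5000)
p' = p + 1/5·F = (-11.5000,10.5000)

Fx=2.5000 Fy=12.5000 x'=-11.5000 y'=10.5000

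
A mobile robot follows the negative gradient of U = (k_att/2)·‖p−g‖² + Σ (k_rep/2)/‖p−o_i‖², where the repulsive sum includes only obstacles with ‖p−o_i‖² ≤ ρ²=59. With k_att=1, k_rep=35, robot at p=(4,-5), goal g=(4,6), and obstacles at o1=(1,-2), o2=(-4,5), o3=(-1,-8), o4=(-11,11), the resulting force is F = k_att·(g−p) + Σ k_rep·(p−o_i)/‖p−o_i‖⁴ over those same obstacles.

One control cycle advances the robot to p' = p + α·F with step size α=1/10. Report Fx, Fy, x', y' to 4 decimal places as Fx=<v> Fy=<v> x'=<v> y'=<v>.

Fx=0.4755 Fy=10.7668 x'=4.0475 y'=-3.9233

F_att = 1·(g−p) = 1·(0,11) = (0.0000,11.0000)
o1: d²=18 ≤ ρ²=59; F_rep = 35·(3,-3)/18² = (0.3241,-0.3241)
o2: d²=164 > ρ²=59 → inactive
o3: d²=34 ≤ ρ²=59; F_rep = 35·(5,3)/34² = (0.1514,0.0908)
o4: d²=481 > ρ²=59 → inactive
F = F_att + ΣF_rep = (0.4755,10.7668)
p' = p + 1/10·F = (4.0475,-3.9233)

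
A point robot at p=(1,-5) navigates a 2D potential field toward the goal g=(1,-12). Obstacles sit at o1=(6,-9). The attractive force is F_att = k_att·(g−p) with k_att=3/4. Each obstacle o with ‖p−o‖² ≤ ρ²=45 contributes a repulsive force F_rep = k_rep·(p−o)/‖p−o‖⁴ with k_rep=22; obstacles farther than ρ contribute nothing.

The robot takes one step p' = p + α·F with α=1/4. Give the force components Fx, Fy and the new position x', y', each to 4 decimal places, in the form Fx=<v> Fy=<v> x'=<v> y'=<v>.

F_att = 3/4·(g−p) = 3/4·(0,-7) = (0.0000,-5.2500)
o1: d²=41 ≤ ρ²=45; F_rep = 22·(-5,4)/41² = (-0.0654,0.0523)
F = F_att + ΣF_rep = (-0.0654,-5.1977)
p' = p + 1/4·F = (0.9836,-6.2994)

Fx=-0.0654 Fy=-5.1977 x'=0.9836 y'=-6.2994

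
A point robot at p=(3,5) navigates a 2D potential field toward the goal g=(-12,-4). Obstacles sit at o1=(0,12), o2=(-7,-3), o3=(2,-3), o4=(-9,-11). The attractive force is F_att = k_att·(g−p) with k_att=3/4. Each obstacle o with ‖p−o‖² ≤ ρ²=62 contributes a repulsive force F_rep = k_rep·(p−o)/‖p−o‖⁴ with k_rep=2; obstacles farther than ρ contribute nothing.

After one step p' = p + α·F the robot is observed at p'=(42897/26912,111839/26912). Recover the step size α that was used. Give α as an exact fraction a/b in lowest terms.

α = 1/8

F_att = 3/4·(g−p) = 3/4·(-15,-9) = (-11.2500,-6.7500)
o1: d²=58 ≤ ρ²=62; F_rep = 2·(3,-7)/58² = (0.0018,-0.0042)
o2: d²=164 > ρ²=62 → inactive
o3: d²=65 > ρ²=62 → inactive
o4: d²=400 > ρ²=62 → inactive
F = F_att + ΣF_rep = (-11.2482,-6.7542)
Δp = p'−p = (-1.4060,-0.8443); α = Δx/Fx = (-37839/26912) / (-37839/3364) = 1/8
check: Δy/Fy = (-22721/26912) / (-22721/3364) = 1/8 ✓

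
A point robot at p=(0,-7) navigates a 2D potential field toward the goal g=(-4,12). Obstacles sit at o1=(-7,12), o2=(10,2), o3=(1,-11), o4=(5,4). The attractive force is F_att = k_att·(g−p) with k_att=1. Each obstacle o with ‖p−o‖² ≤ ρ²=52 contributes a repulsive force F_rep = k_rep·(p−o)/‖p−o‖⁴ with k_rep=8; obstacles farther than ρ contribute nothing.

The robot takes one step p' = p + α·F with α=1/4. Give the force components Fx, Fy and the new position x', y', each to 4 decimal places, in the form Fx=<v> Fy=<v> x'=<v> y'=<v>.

Fx=-4.0277 Fy=19.1107 x'=-1.0069 y'=-2.2223

F_att = 1·(g−p) = 1·(-4,19) = (-4.0000,19.0000)
o1: d²=410 > ρ²=52 → inactive
o2: d²=181 > ρ²=52 → inactive
o3: d²=17 ≤ ρ²=52; F_rep = 8·(-1,4)/17² = (-0.0277,0.1107)
o4: d²=146 > ρ²=52 → inactive
F = F_att + ΣF_rep = (-4.0277,19.1107)
p' = p + 1/4·F = (-1.0069,-2.2223)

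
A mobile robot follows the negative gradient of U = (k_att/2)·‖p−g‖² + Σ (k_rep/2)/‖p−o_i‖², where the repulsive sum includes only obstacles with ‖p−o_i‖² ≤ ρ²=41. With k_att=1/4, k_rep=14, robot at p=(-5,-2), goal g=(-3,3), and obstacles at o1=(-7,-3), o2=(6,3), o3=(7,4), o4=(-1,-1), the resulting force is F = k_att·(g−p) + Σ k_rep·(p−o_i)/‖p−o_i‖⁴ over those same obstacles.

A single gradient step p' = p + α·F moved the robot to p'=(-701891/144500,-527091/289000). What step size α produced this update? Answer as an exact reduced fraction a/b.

F_att = 1/4·(g−p) = 1/4·(2,5) = (0.5000,1.2500)
o1: d²=5 ≤ ρ²=41; F_rep = 14·(2,1)/5² = (1.1200,0.5600)
o2: d²=146 > ρ²=41 → inactive
o3: d²=180 > ρ²=41 → inactive
o4: d²=17 ≤ ρ²=41; F_rep = 14·(-4,-1)/17² = (-0.1938,-0.0484)
F = F_att + ΣF_rep = (1.4262,1.7616)
Δp = p'−p = (0.1426,0.1762); α = Δx/Fx = (20609/144500) / (20609/14450) = 1/10
check: Δy/Fy = (50909/289000) / (50909/28900) = 1/10 ✓

α = 1/10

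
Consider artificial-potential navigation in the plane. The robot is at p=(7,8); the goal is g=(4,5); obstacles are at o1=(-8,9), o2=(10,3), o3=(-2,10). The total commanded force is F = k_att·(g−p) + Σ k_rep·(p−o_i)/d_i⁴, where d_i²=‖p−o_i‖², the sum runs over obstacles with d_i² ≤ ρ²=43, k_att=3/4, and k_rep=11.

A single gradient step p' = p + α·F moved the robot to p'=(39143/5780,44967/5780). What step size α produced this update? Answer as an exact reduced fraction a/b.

F_att = 3/4·(g−p) = 3/4·(-3,-3) = (-2.2500,-2.2500)
o1: d²=226 > ρ²=43 → inactive
o2: d²=34 ≤ ρ²=43; F_rep = 11·(-3,5)/34² = (-0.0285,0.0476)
o3: d²=85 > ρ²=43 → inactive
F = F_att + ΣF_rep = (-2.2785,-2.2024)
Δp = p'−p = (-0.2279,-0.2202); α = Δx/Fx = (-1317/5780) / (-1317/578) = 1/10
check: Δy/Fy = (-1273/5780) / (-1273/578) = 1/10 ✓

α = 1/10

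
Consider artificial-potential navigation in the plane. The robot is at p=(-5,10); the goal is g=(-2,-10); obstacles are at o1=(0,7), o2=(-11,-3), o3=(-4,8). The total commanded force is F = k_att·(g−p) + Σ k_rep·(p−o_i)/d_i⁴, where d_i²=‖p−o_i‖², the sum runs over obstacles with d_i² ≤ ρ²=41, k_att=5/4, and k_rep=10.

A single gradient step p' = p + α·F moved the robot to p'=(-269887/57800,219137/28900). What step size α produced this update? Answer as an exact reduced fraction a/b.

F_att = 5/4·(g−p) = 5/4·(3,-20) = (3.7500,-25.0000)
o1: d²=34 ≤ ρ²=41; F_rep = 10·(-5,3)/34² = (-0.0433,0.0260)
o2: d²=205 > ρ²=41 → inactive
o3: d²=5 ≤ ρ²=41; F_rep = 10·(-1,2)/5² = (-0.4000,0.8000)
F = F_att + ΣF_rep = (3.3067,-24.1740)
Δp = p'−p = (0.3307,-2.4174); α = Δx/Fx = (19113/57800) / (19113/5780) = 1/10
check: Δy/Fy = (-69863/28900) / (-69863/2890) = 1/10 ✓

α = 1/10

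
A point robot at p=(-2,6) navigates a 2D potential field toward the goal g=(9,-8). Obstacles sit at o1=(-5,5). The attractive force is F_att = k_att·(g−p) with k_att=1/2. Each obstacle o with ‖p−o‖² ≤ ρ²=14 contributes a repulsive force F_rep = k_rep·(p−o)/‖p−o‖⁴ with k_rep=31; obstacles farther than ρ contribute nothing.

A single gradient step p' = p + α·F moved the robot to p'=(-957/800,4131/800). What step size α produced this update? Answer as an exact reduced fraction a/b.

F_att = 1/2·(g−p) = 1/2·(11,-14) = (5.5000,-7.0000)
o1: d²=10 ≤ ρ²=14; F_rep = 31·(3,1)/10² = (0.9300,0.3100)
F = F_att + ΣF_rep = (6.4300,-6.6900)
Δp = p'−p = (0.8037,-0.8363); α = Δx/Fx = (643/800) / (643/100) = 1/8
check: Δy/Fy = (-669/800) / (-669/100) = 1/8 ✓

α = 1/8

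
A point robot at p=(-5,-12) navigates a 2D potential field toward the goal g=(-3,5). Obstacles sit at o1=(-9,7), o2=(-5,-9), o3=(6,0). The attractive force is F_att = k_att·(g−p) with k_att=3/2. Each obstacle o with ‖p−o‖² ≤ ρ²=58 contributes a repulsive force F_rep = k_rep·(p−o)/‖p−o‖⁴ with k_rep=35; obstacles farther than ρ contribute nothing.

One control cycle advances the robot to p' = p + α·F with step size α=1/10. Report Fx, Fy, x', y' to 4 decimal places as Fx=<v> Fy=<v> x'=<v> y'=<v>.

F_att = 3/2·(g−p) = 3/2·(2,17) = (3.0000,25.5000)
o1: d²=377 > ρ²=58 → inactive
o2: d²=9 ≤ ρ²=58; F_rep = 35·(0,-3)/9² = (0.0000,-1.2963)
o3: d²=265 > ρ²=58 → inactive
F = F_att + ΣF_rep = (3.0000,24.2037)
p' = p + 1/10·F = (-4.7000,-9.5796)

Fx=3.0000 Fy=24.2037 x'=-4.7000 y'=-9.5796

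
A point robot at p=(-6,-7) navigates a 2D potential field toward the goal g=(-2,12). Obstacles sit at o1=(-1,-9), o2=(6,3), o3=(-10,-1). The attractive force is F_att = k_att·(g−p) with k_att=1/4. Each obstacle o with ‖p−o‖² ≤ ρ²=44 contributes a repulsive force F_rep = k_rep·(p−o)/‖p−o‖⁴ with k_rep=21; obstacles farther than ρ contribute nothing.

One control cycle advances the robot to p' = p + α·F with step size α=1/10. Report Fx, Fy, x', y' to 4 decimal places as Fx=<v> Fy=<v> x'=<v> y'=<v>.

F_att = 1/4·(g−p) = 1/4·(4,19) = (1.0000,4.7500)
o1: d²=29 ≤ ρ²=44; F_rep = 21·(-5,2)/29² = (-0.1249,0.0499)
o2: d²=244 > ρ²=44 → inactive
o3: d²=52 > ρ²=44 → inactive
F = F_att + ΣF_rep = (0.8751,4.7999)
p' = p + 1/10·F = (-5.9125,-6.5200)

Fx=0.8751 Fy=4.7999 x'=-5.9125 y'=-6.5200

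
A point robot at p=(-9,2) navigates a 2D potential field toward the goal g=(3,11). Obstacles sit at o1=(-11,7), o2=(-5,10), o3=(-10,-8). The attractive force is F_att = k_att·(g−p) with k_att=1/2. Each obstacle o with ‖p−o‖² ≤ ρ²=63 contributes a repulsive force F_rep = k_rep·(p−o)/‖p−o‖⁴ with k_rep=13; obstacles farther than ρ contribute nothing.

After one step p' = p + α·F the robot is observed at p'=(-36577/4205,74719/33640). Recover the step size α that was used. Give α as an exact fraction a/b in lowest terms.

F_att = 1/2·(g−p) = 1/2·(12,9) = (6.0000,4.5000)
o1: d²=29 ≤ ρ²=63; F_rep = 13·(2,-5)/29² = (0.0309,-0.0773)
o2: d²=80 > ρ²=63 → inactive
o3: d²=101 > ρ²=63 → inactive
F = F_att + ΣF_rep = (6.0309,4.4227)
Δp = p'−p = (0.3015,0.2211); α = Δx/Fx = (1268/4205) / (5072/841) = 1/20
check: Δy/Fy = (7439/33640) / (7439/1682) = 1/20 ✓

α = 1/20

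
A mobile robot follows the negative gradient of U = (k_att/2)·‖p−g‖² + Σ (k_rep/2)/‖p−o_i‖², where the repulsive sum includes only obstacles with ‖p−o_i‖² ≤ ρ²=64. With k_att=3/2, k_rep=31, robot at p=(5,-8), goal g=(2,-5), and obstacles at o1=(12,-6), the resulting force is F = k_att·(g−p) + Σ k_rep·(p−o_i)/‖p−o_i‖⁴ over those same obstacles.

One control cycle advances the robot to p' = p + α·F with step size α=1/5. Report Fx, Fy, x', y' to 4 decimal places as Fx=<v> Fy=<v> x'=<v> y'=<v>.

Fx=-4.5773 Fy=4.4779 x'=4.0845 y'=-7.1044

F_att = 3/2·(g−p) = 3/2·(-3,3) = (-4.5000,4.5000)
o1: d²=53 ≤ ρ²=64; F_rep = 31·(-7,-2)/53² = (-0.0773,-0.0221)
F = F_att + ΣF_rep = (-4.5773,4.4779)
p' = p + 1/5·F = (4.0845,-7.1044)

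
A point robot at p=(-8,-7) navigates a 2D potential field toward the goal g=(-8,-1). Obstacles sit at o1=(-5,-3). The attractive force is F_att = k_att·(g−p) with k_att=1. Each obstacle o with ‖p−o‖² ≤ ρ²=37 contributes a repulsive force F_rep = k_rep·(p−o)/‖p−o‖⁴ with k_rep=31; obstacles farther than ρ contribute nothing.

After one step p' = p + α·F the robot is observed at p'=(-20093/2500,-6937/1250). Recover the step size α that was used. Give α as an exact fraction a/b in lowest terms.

α = 1/4

F_att = 1·(g−p) = 1·(0,6) = (0.0000,6.0000)
o1: d²=25 ≤ ρ²=37; F_rep = 31·(-3,-4)/25² = (-0.1488,-0.1984)
F = F_att + ΣF_rep = (-0.1488,5.8016)
Δp = p'−p = (-0.0372,1.4504); α = Δx/Fx = (-93/2500) / (-93/625) = 1/4
check: Δy/Fy = (1813/1250) / (3626/625) = 1/4 ✓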